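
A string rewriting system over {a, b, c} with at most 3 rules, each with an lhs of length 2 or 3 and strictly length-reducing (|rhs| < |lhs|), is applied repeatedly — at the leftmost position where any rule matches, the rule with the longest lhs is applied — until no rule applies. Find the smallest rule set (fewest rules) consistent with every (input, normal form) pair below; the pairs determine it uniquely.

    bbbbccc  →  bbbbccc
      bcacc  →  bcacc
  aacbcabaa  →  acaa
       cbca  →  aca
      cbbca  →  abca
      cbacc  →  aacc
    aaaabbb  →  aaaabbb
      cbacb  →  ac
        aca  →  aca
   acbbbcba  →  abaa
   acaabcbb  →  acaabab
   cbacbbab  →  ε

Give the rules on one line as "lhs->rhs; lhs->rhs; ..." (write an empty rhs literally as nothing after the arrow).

  | bbbbccc
  | bcacc
  | aacbcabaa => accabaa => acaa
  | cbca => aca

acb->c; cab->; cb->a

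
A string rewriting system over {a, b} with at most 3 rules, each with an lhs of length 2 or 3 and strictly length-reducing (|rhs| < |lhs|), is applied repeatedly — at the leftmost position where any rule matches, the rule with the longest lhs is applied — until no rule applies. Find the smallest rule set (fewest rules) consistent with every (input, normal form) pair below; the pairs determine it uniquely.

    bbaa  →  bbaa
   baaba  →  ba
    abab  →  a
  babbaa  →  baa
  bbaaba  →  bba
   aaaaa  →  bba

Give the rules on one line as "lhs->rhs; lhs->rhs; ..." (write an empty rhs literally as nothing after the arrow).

aaa->ba; aab->; bab->

  | bbaa
  | baaba => ba
  | abab => a
  | babbaa => baa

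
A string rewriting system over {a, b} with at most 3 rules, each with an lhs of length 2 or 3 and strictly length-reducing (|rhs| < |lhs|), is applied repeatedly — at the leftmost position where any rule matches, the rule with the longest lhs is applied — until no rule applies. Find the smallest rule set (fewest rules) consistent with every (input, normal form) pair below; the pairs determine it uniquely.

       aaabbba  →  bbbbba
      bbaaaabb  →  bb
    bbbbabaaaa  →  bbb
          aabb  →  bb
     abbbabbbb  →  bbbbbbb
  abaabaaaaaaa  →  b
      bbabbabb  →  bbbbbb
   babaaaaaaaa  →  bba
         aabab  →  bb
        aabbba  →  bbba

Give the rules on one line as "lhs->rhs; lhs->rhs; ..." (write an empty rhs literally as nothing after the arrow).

aaa->bb; ab->b; baa->

  | aaabbba => bbbbba
  | bbaaaabb => baabb => bb
  | bbbbabaaaa => bbbbbaaaa => bbbbaa => bbb
  | aabb => abb => bb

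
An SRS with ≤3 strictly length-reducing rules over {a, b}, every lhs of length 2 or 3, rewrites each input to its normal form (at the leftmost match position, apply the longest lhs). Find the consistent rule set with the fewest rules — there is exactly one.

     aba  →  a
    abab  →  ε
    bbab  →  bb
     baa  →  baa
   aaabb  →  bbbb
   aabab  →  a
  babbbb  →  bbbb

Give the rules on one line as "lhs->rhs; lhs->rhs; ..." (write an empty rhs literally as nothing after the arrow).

aaa->bb; ab->

  | aba => a
  | abab => ab => ε
  | bbab => bb
  | baa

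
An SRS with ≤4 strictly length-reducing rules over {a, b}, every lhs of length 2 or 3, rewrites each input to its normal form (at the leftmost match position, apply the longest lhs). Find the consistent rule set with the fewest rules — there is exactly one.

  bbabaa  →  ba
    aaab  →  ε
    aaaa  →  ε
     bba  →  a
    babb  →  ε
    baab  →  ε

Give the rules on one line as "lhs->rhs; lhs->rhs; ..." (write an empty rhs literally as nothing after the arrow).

  | bbabaa => abaa => ba
  | aaab => ab => ε
  | aaaa => aa => ε
  | bba => a

aa->; ab->; aba->b; bb->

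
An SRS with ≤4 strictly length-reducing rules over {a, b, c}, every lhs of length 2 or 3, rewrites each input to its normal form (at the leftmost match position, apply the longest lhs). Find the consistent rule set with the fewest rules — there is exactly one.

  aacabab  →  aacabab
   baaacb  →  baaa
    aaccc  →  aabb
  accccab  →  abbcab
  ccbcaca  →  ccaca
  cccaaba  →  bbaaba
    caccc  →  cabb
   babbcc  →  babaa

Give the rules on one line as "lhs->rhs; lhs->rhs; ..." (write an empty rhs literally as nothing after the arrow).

  | aacabab
  | baaacb => baaa
  | aaccc => aabb
  | accccab => abbcab

bcc->aa; cb->; ccc->bb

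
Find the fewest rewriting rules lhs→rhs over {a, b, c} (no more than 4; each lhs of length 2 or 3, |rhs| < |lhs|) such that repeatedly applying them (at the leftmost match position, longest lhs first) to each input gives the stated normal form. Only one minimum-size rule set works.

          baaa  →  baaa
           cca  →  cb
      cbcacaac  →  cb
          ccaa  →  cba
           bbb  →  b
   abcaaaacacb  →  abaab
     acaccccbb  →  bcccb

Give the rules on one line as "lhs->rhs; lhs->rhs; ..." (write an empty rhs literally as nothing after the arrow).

ac->b; bb->b; ca->b

  | baaa
  | cca => cb
  | cbcacaac => cbbcaac => cbcaac => cbbac => cbac => cbb => cb
  | ccaa => cba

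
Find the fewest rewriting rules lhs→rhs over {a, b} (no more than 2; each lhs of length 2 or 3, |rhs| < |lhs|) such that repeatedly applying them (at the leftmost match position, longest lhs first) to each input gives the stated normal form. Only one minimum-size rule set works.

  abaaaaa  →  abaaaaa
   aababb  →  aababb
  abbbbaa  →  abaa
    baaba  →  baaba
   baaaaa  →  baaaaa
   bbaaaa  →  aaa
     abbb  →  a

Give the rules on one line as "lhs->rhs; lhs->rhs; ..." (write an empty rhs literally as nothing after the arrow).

bba->; bbb->

  | abaaaaa
  | aababb
  | abbbbaa => abaa
  | baaba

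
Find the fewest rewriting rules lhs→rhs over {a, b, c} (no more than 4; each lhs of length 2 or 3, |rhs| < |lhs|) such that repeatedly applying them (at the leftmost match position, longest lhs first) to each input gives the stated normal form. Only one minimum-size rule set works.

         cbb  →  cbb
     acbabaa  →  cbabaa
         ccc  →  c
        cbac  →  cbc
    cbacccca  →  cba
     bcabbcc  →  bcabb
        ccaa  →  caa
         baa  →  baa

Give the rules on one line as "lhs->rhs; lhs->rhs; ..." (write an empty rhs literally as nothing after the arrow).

  | cbb
  | acbabaa => cbabaa
  | ccc => cc => c
  | cbac => cbc

ac->c; bcc->b; cc->c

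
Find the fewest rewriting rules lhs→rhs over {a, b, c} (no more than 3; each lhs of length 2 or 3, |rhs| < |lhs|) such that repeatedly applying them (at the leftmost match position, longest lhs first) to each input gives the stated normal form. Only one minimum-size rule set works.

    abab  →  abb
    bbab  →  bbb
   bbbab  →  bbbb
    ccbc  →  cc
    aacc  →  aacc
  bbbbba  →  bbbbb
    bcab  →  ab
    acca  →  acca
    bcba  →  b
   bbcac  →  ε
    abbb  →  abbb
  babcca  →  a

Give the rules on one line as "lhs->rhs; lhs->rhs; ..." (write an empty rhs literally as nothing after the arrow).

ba->b; bc->

  | abab => abb
  | bbab => bbb
  | bbbab => bbbb
  | ccbc => cc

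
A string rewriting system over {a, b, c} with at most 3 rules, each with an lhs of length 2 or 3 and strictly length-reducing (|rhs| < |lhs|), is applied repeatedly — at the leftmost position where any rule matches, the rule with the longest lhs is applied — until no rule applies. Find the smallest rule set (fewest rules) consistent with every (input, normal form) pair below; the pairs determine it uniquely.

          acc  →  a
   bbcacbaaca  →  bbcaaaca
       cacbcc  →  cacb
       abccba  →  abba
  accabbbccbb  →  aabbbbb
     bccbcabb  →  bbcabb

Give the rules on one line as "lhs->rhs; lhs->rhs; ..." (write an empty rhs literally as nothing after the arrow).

cba->a; cc->

  | acc => a
  | bbcacbaaca => bbcaaaca
  | cacbcc => cacb
  | abccba => abba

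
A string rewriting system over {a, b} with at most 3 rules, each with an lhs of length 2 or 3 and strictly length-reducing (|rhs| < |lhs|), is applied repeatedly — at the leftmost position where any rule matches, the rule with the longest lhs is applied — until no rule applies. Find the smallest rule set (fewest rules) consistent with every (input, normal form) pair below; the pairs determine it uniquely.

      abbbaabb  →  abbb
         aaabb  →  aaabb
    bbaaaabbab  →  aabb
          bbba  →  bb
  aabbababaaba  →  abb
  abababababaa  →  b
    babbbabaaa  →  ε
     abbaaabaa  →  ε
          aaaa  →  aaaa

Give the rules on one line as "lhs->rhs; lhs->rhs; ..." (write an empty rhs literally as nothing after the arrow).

aba->bb; ba->

  | abbbaabb => abbabb => abbb
  | aaabb
  | bbaaaabbab => baaabbab => aabbab => aabb
  | bbba => bb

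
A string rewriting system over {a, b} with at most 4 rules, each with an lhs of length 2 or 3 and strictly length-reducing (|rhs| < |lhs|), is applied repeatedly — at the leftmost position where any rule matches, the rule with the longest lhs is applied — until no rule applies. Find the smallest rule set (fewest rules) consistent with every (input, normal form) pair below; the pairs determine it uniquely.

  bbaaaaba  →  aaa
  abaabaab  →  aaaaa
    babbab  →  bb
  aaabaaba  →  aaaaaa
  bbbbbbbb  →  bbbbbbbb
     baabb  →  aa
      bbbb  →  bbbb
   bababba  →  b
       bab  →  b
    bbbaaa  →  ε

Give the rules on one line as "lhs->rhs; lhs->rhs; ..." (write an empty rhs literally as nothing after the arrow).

  | bbaaaaba => baaaba => aaba => aaa
  | abaabaab => aaabaab => aaaaab => aaaaa
  | babbab => bbab => bb
  | aaabaaba => aaaaaba => aaaaaa

ab->a; abb->aa; ba->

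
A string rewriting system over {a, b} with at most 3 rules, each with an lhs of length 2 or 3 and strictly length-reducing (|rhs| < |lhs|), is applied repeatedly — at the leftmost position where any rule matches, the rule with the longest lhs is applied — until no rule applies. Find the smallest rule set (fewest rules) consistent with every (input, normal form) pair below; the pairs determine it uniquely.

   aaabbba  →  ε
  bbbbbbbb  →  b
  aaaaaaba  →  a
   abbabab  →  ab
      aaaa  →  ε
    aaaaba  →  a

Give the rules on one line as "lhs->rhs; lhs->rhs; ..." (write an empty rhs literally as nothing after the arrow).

aa->; ba->a; bb->b

  | aaabbba => abbba => abba => aba => aa => ε
  | bbbbbbbb => bbbbbbb => bbbbbb => bbbbb => bbbb => bbb => bb => b
  | aaaaaaba => aaaaba => aaba => ba => a
  | abbabab => ababab => aabab => bab => ab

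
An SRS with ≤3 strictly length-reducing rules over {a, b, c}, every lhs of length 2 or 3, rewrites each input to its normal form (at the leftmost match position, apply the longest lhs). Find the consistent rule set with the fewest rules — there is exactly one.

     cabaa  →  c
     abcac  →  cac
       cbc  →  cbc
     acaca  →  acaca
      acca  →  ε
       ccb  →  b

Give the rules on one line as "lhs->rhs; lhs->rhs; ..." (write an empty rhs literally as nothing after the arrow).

aa->; ab->; cc->

  | cabaa => caa => c
  | abcac => cac
  | cbc
  | acaca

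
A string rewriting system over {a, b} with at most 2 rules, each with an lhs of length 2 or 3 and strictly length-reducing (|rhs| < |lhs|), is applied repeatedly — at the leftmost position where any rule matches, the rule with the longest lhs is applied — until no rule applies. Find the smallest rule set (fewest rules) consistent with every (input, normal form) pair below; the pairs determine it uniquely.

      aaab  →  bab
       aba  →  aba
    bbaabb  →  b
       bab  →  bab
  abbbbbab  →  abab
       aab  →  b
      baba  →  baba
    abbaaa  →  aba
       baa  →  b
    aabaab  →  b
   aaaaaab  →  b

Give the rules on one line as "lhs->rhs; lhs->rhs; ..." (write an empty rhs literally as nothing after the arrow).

aa->b; bb->b

  | aaab => bab
  | aba
  | bbaabb => baabb => bbbb => bbb => bb => b
  | bab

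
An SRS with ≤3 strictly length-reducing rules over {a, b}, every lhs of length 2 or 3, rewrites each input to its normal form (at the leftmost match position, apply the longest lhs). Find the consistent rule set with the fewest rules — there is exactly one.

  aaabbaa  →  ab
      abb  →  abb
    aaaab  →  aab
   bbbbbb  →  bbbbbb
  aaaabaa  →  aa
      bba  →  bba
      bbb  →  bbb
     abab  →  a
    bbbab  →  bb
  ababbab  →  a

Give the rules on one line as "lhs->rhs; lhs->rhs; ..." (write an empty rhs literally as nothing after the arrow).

aaa->a; baa->; bab->

  | aaabbaa => abbaa => ab
  | abb
  | aaaab => aab
  | bbbbbb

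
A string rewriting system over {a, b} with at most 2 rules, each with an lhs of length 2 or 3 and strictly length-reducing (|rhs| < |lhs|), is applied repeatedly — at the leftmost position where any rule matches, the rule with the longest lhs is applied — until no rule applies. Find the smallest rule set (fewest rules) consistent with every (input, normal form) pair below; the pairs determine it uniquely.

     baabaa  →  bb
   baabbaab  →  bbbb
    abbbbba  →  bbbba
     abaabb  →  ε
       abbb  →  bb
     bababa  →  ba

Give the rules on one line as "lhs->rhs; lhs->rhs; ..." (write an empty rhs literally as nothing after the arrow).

ab->; baa->b

  | baabaa => bbaa => bb
  | baabbaab => bbbaab => bbbb
  | abbbbba => bbbba
  | abaabb => aabb => ab => ε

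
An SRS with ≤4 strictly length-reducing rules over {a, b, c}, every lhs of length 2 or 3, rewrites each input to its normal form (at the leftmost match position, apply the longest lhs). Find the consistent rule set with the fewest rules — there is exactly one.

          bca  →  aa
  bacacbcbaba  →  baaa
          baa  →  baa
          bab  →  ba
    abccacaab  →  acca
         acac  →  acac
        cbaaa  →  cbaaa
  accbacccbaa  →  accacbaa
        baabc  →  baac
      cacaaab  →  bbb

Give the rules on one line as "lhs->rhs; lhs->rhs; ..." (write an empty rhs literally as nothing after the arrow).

  | bca => aa
  | bacacbcbaba => bacbcbaba => bbcbaba => bababa => baaba => baaa
  | baa
  | bab => ba

ab->a; bac->b; bc->a; caa->bb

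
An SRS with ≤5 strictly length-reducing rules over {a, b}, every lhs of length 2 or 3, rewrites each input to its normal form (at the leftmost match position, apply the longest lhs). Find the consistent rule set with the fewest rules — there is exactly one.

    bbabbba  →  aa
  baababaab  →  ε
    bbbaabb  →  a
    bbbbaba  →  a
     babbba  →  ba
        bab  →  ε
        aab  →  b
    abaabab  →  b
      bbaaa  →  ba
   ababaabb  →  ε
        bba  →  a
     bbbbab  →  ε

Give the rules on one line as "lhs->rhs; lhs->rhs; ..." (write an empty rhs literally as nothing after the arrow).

  | bbabbba => abbba => bbba => aa
  | baababaab => bababaab => bbabaab => abaab => baab => bab => bb => ε
  | bbbaabb => aaabb => babb => bbb => a
  | bbbbaba => ababa => baba => bba => a

aaa->ba; ab->b; bb->; bbb->a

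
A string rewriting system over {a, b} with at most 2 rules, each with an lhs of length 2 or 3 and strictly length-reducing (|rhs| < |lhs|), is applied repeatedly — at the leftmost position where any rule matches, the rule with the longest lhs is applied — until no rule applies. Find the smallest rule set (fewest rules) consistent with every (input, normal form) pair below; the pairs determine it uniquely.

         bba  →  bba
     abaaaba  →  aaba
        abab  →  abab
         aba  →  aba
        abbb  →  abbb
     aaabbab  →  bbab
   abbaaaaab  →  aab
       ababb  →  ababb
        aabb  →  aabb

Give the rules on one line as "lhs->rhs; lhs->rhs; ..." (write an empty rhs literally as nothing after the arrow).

  | bba
  | abaaaba => aaba
  | abab
  | aba

aaa->; baa->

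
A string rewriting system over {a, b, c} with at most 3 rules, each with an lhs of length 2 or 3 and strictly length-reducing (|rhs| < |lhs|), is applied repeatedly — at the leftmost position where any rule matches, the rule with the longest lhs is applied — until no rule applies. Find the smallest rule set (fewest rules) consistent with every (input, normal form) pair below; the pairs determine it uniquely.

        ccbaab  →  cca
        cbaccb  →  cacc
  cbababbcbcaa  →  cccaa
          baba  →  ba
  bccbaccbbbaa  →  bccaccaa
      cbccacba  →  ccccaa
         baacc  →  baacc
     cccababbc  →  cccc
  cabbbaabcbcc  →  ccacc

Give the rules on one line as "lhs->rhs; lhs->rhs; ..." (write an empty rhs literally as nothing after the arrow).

  | ccbaab => ccaab => cca
  | cbaccb => caccb => cacc
  | cbababbcbcaa => cababbcbcaa => cabbcbcaa => cbcbcaa => ccbcaa => cccaa
  | baba => ba

ab->; acb->ca; cb->c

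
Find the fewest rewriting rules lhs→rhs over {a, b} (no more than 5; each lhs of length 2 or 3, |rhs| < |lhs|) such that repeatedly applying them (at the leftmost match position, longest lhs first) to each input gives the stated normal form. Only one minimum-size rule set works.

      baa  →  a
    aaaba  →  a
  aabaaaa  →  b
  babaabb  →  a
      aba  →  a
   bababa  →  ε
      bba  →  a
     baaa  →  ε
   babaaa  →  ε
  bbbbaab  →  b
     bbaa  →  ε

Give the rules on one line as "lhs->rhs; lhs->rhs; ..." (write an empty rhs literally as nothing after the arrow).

aa->; aaa->b; ba->; bb->

  | baa => a
  | aaaba => bba => a
  | aabaaaa => baaaa => aaa => b
  | babaabb => baabb => abb => a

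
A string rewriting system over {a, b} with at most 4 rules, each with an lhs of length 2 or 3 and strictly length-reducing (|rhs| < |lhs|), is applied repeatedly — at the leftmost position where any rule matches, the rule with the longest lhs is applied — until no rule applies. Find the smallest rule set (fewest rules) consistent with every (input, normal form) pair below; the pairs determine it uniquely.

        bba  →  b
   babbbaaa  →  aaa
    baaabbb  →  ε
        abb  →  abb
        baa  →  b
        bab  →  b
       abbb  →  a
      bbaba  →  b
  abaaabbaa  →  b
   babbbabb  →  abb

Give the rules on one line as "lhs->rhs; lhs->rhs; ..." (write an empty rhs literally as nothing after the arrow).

aba->bb; ba->; baa->b; bbb->

  | bba => b
  | babbbaaa => bbbaaa => aaa
  | baaabbb => babbb => bbb => ε
  | abb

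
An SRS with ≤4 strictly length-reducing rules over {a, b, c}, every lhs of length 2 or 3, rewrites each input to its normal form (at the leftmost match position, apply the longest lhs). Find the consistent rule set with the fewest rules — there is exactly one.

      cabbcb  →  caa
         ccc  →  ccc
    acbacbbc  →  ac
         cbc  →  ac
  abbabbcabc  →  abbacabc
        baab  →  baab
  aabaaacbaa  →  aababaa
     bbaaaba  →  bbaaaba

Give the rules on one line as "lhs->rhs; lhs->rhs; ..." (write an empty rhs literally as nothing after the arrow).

  | cabbcb => cacb => caa
  | ccc
  | acbacbbc => aaacbbc => abbc => ac
  | cbc => ac

aac->; bbc->c; cb->a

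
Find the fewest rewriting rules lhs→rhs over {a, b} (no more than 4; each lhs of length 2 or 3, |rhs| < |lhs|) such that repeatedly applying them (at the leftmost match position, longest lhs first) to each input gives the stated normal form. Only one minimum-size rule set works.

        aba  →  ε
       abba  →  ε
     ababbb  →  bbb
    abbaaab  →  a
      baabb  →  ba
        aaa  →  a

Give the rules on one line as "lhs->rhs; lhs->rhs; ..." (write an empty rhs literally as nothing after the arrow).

aa->a; ab->a; aba->

  | aba => ε
  | abba => aba => ε
  | ababbb => bbb
  | abbaaab => abaaab => aab => ab => a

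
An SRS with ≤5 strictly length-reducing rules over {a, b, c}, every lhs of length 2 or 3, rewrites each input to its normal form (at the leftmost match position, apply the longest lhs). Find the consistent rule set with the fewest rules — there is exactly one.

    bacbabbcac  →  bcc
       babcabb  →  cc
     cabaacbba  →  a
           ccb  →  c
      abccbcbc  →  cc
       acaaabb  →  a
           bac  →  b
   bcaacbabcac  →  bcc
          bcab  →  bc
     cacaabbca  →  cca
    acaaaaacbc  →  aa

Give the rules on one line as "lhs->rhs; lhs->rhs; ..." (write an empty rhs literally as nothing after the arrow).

  | bacbabbcac => bbabbcac => bccbcac => bccac => bcc
  | babcabb => cccabb => cccb => cc
  | cabaacbba => caacbba => cabba => cba => a
  | ccb => c

ab->; ac->; bab->cc; cb->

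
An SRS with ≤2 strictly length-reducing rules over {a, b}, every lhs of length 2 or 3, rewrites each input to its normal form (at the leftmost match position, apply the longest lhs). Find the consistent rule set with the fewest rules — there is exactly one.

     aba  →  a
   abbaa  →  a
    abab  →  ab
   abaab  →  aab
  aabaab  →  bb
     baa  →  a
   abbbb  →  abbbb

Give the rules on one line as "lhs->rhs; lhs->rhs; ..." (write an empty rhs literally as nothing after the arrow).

  | aba => a
  | abbaa => aba => a
  | abab => ab
  | abaab => aab

aaa->b; ba->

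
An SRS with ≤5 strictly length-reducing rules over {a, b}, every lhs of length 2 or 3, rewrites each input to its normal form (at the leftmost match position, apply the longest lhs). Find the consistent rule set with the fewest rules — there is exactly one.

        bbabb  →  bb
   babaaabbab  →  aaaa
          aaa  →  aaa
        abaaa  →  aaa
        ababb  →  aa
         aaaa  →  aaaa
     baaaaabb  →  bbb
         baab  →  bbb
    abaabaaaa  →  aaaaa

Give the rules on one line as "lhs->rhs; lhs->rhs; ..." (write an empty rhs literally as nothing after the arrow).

  | bbabb => bb
  | babaaabbab => aaabbab => aaaaab => aaaa
  | aaa
  | abaaa => aaa

ab->; abb->aa; baa->bb; bab->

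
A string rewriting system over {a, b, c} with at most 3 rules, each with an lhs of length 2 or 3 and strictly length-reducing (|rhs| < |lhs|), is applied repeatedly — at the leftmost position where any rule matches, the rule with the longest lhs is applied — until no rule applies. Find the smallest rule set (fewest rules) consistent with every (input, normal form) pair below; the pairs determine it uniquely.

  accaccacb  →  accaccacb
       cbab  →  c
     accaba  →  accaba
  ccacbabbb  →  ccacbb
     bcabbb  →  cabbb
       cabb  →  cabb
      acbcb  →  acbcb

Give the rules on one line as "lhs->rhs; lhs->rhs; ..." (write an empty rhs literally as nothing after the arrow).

  | accaccacb
  | cbab => c
  | accaba
  | ccacbabbb => ccacbb

bab->; bca->ca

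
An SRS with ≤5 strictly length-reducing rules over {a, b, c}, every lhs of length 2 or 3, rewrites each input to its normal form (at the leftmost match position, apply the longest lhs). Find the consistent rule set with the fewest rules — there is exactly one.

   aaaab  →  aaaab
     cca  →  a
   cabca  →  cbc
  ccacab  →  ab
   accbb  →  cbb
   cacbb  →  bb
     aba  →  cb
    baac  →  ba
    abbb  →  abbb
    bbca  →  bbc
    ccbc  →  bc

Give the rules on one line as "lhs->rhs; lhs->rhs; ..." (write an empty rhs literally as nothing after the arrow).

  | aaaab
  | cca => a
  | cabca => cbca => cbc
  | ccacab => acab => ab

aba->cb; ac->; ca->c; cc->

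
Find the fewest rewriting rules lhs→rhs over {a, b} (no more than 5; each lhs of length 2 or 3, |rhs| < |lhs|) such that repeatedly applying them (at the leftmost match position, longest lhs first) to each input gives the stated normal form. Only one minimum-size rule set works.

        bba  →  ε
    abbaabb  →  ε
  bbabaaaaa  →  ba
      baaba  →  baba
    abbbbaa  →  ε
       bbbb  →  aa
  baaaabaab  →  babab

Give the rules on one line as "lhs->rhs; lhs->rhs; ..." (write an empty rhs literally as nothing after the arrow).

  | bba => ε
  | abbaabb => aabb => aaa => ε
  | bbabaaaaa => baaaaa => baaaa => baaa => baa => ba
  | baaba => baba

aaa->; baa->ba; bb->a; bba->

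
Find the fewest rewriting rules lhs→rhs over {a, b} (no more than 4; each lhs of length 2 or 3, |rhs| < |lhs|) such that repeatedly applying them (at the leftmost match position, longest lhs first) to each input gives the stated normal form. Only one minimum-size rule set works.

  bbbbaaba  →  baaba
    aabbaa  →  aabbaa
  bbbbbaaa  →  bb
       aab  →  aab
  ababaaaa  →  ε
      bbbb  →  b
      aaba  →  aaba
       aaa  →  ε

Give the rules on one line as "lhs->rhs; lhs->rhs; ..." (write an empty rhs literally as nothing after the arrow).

  | bbbbaaba => baaba
  | aabbaa
  | bbbbbaaa => bbaaa => bb
  | aab

aaa->; bab->a; bbb->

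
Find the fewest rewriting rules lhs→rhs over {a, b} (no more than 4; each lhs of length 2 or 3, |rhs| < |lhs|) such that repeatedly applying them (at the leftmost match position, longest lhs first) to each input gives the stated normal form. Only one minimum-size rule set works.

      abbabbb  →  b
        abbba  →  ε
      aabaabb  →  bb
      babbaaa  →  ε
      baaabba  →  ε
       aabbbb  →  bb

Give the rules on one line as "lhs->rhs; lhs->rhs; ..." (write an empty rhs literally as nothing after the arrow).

  | abbabbb => ababbb => aabbb => bbb => b
  | abbba => aba => aa => ε
  | aabaabb => baabb => aabb => bb
  | babbaaa => abbaaa => abaaa => aaaa => aa => ε

aa->; ba->a; bbb->b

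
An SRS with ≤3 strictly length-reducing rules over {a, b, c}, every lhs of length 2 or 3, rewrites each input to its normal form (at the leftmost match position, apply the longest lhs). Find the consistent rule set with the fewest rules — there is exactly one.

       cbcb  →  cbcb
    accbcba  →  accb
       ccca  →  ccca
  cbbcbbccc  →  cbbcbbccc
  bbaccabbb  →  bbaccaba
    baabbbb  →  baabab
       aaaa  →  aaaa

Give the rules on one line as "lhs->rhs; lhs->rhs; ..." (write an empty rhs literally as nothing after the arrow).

bbb->ba; cba->

  | cbcb
  | accbcba => accb
  | ccca
  | cbbcbbccc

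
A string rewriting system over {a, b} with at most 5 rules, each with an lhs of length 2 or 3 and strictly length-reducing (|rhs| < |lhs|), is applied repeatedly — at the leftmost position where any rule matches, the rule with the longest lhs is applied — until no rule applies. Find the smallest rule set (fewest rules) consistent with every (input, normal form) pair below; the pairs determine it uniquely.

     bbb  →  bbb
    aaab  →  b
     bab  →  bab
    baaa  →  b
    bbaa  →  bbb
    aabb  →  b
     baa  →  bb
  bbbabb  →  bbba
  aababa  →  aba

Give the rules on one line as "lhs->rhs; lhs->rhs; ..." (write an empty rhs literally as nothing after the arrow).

aa->b; aaa->; aab->; abb->a

  | bbb
  | aaab => b
  | bab
  | baaa => b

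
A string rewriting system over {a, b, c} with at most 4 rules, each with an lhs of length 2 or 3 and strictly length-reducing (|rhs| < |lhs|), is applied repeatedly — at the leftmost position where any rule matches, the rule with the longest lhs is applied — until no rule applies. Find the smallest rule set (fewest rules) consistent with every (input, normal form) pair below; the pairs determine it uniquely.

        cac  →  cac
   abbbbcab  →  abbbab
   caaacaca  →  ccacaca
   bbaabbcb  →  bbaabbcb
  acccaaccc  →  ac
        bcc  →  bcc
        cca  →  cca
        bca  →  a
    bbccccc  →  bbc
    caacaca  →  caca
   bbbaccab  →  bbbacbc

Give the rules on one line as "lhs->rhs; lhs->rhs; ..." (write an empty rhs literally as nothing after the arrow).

  | cac
  | abbbbcab => abbbab
  | caaacaca => ccacaca
  | bbaabbcb

bca->a; caa->cc; cab->bc; ccc->c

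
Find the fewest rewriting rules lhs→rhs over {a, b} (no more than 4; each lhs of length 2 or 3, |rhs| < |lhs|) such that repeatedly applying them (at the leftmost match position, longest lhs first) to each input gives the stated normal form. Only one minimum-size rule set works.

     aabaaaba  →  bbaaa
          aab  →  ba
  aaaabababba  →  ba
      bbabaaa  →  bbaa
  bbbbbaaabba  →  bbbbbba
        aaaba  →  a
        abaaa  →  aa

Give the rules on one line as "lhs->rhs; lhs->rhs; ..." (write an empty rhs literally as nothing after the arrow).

  | aabaaaba => baaaaba => baabaa => bbaaa
  | aab => ba
  | aaaabababba => aabaababba => baaababba => babaabba => babba => ba
  | bbabaaa => bbaa

aab->ba; aba->; abb->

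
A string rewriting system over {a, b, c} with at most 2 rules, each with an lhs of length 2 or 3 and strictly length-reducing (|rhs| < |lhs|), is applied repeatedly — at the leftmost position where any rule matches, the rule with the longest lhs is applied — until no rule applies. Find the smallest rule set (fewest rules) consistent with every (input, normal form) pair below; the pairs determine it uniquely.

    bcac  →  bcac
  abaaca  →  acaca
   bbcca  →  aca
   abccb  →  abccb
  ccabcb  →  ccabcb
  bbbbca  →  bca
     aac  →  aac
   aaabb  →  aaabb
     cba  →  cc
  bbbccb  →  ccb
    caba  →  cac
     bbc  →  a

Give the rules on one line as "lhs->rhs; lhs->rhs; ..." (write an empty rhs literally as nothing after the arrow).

  | bcac
  | abaaca => acaca
  | bbcca => aca
  | abccb

ba->c; bbc->a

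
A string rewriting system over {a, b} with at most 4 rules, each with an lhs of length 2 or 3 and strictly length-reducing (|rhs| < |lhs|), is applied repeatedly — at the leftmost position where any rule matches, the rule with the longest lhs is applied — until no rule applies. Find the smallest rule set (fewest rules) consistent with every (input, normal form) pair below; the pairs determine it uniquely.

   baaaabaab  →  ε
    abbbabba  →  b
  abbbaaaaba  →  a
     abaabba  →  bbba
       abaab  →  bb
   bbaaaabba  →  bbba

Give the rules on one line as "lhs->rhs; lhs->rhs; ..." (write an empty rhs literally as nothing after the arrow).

aa->b; ab->; abb->a; baa->a

  | baaaabaab => aaabaab => babaab => baab => ab => ε
  | abbbabba => ababba => abba => aa => b
  | abbbaaaaba => abaaaaba => aaaaba => baaba => aba => a
  | abaabba => aabba => bbba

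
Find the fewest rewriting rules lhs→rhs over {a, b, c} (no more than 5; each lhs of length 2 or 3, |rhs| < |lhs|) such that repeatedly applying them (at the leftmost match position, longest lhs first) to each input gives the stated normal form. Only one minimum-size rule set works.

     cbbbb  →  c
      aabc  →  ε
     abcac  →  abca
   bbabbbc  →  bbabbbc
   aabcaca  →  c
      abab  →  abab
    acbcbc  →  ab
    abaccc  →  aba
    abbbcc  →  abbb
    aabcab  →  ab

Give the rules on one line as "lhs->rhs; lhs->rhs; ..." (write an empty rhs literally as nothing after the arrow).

aa->c; ac->a; cb->c; cc->

  | cbbbb => cbbb => cbb => cb => c
  | aabc => cbc => cc => ε
  | abcac => abca
  | bbabbbc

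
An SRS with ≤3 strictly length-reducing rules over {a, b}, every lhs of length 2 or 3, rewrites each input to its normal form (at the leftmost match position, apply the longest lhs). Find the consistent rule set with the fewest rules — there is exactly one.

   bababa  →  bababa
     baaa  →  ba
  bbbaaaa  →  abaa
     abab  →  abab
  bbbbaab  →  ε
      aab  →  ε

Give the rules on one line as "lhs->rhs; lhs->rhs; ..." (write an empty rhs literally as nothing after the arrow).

aaa->a; aab->; bb->a

  | bababa
  | baaa => ba
  | bbbaaaa => abaaaa => abaa
  | abab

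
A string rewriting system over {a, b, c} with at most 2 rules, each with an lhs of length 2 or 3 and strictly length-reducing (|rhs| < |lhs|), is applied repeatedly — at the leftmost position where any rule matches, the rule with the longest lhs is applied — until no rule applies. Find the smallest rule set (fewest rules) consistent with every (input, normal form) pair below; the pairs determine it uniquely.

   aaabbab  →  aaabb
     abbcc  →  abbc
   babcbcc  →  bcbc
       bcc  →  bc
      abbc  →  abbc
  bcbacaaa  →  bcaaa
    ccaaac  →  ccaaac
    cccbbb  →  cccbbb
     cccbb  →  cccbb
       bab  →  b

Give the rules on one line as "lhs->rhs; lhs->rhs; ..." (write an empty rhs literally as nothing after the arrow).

  | aaabbab => aaabb
  | abbcc => abbc
  | babcbcc => bcbcc => bcbc
  | bcc => bc

ba->; bcc->bc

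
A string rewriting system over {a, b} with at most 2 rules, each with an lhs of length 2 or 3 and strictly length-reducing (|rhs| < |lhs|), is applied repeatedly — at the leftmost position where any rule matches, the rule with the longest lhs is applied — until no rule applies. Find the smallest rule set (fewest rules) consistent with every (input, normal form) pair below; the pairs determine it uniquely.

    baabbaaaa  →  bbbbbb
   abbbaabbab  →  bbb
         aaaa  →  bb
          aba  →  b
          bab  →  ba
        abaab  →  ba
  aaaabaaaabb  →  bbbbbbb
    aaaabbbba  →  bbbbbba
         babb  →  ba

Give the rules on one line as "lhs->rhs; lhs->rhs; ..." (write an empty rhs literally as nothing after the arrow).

aa->b; ab->a

  | baabbaaaa => bbbbaaaa => bbbbbaa => bbbbbb
  | abbbaabbab => abbaabbab => abaabbab => aaabbab => babbab => babab => baab => bbb
  | aaaa => baa => bb
  | aba => aa => b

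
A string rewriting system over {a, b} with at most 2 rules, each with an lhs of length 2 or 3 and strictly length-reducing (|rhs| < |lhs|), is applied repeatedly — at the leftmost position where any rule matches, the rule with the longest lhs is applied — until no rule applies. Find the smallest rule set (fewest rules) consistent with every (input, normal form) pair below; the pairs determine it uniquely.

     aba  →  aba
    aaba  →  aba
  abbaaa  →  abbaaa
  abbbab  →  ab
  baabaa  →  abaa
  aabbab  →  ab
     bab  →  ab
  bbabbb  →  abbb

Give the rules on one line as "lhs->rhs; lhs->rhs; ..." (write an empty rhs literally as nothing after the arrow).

  | aba
  | aaba => aba
  | abbaaa
  | abbbab => abbab => abab => aab => ab

aab->ab; bab->ab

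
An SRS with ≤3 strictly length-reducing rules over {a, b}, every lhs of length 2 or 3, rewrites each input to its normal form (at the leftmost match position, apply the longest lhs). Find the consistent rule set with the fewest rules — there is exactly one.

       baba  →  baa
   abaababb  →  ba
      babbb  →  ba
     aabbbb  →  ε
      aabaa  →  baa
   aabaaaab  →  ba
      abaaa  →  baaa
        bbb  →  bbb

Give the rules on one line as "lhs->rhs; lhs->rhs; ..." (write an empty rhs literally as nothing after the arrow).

ab->b; abb->; bab->ba

  | baba => baa
  | abaababb => baababb => bababb => baabb => ba
  | babbb => babb => bab => ba
  | aabbbb => abb => ε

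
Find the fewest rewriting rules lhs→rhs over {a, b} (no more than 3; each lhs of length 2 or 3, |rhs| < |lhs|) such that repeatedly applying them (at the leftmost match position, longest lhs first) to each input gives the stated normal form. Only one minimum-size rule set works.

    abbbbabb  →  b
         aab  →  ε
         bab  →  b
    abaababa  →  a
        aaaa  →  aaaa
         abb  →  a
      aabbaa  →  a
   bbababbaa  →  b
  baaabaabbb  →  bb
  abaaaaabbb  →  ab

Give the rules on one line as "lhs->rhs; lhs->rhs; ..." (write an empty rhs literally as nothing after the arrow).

aab->; abb->a; ba->

  | abbbbabb => abbabb => aabb => b
  | aab => ε
  | bab => b
  | abaababa => aababa => aba => a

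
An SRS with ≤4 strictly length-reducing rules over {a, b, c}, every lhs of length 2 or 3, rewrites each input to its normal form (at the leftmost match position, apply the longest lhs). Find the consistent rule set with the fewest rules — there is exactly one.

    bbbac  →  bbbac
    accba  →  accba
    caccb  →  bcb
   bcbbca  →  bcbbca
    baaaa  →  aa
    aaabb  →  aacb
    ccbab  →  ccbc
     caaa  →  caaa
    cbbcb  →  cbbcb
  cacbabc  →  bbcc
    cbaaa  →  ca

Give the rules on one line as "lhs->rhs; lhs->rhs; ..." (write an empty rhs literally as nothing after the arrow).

ab->c; baa->; cac->b

  | bbbac
  | accba
  | caccb => bcb
  | bcbbca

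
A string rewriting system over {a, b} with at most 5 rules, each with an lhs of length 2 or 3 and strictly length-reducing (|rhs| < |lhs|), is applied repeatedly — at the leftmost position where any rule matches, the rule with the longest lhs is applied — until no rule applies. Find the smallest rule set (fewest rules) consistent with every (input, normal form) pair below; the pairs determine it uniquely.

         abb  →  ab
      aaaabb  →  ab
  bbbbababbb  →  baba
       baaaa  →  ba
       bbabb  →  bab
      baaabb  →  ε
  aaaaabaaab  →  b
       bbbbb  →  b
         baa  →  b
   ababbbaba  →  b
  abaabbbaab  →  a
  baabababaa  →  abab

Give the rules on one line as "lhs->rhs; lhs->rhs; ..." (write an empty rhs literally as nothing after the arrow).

  | abb => ab
  | aaaabb => abb => ab
  | bbbbababbb => bababbb => baba
  | baaaa => ba

aa->b; aaa->; bb->b; bbb->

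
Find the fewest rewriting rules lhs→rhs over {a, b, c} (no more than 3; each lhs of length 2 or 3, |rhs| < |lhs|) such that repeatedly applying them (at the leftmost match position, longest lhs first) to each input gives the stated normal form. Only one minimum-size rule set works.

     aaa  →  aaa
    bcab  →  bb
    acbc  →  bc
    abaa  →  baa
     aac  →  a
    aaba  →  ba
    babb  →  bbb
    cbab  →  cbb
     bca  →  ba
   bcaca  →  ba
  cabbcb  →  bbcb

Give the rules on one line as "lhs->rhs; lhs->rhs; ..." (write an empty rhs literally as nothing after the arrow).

ab->b; ac->; ca->a

  | aaa
  | bcab => bab => bb
  | acbc => bc
  | abaa => baa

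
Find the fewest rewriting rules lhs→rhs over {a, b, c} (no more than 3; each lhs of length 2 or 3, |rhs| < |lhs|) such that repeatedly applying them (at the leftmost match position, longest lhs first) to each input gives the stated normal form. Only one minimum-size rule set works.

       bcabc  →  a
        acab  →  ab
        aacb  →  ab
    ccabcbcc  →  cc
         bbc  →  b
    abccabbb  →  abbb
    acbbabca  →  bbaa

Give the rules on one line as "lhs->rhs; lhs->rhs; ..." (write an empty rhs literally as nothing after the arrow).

  | bcabc => abc => a
  | acab => ab
  | aacb => ab
  | ccabcbcc => ccabcc => ccac => cc

ac->; bc->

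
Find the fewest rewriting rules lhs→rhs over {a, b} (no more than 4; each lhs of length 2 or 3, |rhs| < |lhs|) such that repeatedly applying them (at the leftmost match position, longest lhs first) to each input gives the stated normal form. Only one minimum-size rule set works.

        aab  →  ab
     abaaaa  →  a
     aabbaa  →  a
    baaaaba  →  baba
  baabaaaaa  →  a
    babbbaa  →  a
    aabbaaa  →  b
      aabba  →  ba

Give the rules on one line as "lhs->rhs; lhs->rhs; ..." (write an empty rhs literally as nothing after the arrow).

  | aab => ab
  | abaaaa => abbaa => aaaa => baa => bb => a
  | aabbaa => abbaa => aaaa => baa => bb => a
  | baaaaba => bbaaba => aaaba => baba

aa->b; aab->ab; bb->a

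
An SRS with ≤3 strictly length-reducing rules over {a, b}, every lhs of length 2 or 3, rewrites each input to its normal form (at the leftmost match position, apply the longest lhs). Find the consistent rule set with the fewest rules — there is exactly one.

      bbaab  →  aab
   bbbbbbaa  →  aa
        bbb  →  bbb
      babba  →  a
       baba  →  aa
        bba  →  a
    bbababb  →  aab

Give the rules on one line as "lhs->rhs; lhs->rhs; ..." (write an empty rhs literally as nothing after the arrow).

ba->; bab->a; bba->a

  | bbaab => aab
  | bbbbbbaa => bbbbaa => bbaa => aa
  | bbb
  | babba => aba => a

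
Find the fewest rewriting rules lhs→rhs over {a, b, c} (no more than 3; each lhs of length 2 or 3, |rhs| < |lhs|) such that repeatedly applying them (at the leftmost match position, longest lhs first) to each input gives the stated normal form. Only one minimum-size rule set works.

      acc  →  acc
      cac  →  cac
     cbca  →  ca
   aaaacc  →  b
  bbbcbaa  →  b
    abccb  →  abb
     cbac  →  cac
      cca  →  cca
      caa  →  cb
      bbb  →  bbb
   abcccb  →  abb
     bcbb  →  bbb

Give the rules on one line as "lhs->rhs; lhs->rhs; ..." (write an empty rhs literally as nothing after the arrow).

aa->b; ba->a; bc->b

  | acc
  | cac
  | cbca => cba => ca
  | aaaacc => baacc => aacc => bcc => bc => b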